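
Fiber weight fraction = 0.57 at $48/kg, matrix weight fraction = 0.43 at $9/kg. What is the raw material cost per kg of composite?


Cost = cost_f*Wf + cost_m*Wm = 48*0.57 + 9*0.43 = $31.23/kg

$31.23/kg


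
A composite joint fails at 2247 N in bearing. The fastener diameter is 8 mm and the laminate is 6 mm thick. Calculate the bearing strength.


sigma_br = F/(d*h) = 2247/(8*6) = 46.8 MPa

46.8 MPa


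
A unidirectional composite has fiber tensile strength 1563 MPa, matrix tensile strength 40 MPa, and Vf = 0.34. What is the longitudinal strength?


sigma_1 = sigma_f*Vf + sigma_m*(1-Vf) = 1563*0.34 + 40*0.66 = 557.8 MPa

557.8 MPa


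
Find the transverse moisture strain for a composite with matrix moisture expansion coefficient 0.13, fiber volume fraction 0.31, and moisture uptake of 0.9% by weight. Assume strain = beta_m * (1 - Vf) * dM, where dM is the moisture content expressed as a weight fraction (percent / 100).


dM = 0.9/100 = 0.009
strain = beta_m * (1-Vf) * dM = 0.13 * 0.69 * 0.009 = 0.0008073

0.0008073


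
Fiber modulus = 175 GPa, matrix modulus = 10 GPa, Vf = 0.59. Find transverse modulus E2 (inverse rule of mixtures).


1/E2 = Vf/Ef + (1-Vf)/Em = 0.59/175 + 0.41/10
E2 = 22.54 GPa

22.54 GPa


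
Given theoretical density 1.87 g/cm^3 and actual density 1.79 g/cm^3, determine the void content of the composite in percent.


Void% = (rho_theo - rho_actual)/rho_theo * 100 = (1.87 - 1.79)/1.87 * 100 = 4.28%

4.28%


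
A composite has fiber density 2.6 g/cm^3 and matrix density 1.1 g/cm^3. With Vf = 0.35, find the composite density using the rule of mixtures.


rho_c = rho_f*Vf + rho_m*(1-Vf) = 2.6*0.35 + 1.1*0.65 = 1.625 g/cm^3

1.625 g/cm^3


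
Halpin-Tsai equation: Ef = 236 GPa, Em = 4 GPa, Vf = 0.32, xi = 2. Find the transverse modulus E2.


eta = (Ef/Em - 1)/(Ef/Em + xi) = (59.0 - 1)/(59.0 + 2) = 0.9508
E2 = Em*(1+xi*eta*Vf)/(1-eta*Vf) = 9.25 GPa

9.25 GPa


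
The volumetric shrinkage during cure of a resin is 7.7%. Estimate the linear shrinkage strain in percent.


Linear shrinkage ≈ vol_shrink/3 = 7.7/3 = 2.567%

2.567%


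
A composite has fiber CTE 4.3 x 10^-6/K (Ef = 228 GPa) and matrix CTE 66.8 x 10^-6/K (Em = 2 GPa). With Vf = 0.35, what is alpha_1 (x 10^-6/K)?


E1 = Ef*Vf + Em*(1-Vf) = 81.1
alpha_1 = (alpha_f*Ef*Vf + alpha_m*Em*(1-Vf))/E1 = 5.3 x 10^-6/K

5.3 x 10^-6/K


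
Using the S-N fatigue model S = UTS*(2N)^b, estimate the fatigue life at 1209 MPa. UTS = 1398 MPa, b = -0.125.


N = 0.5 * (S/UTS)^(1/b) = 0.5 * (1209/1398)^(1/-0.125) = 1.5981 cycles

1.5981 cycles


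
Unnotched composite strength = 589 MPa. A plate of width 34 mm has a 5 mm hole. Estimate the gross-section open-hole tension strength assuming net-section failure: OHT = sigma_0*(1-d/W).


OHT = sigma_0*(1-d/W) = 589*(1-5/34) = 502.4 MPa

502.4 MPa


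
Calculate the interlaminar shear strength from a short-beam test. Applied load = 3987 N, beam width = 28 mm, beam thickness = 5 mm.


ILSS = 3F/(4bh) = 3*3987/(4*28*5) = 21.36 MPa

21.36 MPa


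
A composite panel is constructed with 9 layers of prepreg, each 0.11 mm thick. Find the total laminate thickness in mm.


h = n * t_ply = 9 * 0.11 = 0.99 mm

0.99 mm


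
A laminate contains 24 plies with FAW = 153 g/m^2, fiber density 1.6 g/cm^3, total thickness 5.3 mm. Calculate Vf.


Vf = n * FAW / (rho_f * h * 1000) = 24 * 153 / (1.6 * 5.3 * 1000) = 0.433

0.433


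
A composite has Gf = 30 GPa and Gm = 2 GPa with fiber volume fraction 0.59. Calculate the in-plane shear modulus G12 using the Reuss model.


1/G12 = Vf/Gf + (1-Vf)/Gm = 0.59/30 + 0.41/2
G12 = 4.45 GPa

4.45 GPa


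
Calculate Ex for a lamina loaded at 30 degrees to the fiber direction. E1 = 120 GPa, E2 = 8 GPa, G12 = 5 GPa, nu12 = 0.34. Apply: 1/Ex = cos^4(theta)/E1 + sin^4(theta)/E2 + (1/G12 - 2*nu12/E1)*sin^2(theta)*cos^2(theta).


cos^4(30) = 0.5625, sin^4(30) = 0.0625, sin^2(30)*cos^2(30) = 0.1875
1/G12 - 2*nu12/E1 = 1/5 - 2*0.34/120 = 0.194333 GPa^-1
1/Ex = 0.5625/120 + 0.0625/8 + 0.194333*0.1875 = 0.0489375 GPa^-1
Ex = 20.43 GPa

20.43 GPa


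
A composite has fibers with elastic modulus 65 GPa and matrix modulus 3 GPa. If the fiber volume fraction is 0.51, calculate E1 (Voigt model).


E1 = Ef*Vf + Em*(1-Vf) = 65*0.51 + 3*0.49 = 34.62 GPa

34.62 GPa


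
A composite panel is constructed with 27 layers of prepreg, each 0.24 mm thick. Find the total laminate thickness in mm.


h = n * t_ply = 27 * 0.24 = 6.48 mm

6.48 mm


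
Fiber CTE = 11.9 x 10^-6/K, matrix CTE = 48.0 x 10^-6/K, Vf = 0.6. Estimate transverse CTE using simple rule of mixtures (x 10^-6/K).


alpha_2 = alpha_f*Vf + alpha_m*(1-Vf) = 11.9*0.6 + 48.0*0.4 = 26.3 x 10^-6/K

26.3 x 10^-6/K


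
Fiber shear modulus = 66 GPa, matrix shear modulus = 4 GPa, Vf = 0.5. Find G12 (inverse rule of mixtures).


1/G12 = Vf/Gf + (1-Vf)/Gm = 0.5/66 + 0.5/4
G12 = 7.54 GPa

7.54 GPa


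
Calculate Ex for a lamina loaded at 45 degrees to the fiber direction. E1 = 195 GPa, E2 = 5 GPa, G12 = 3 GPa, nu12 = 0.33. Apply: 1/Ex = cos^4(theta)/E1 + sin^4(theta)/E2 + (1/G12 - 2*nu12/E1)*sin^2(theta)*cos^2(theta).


cos^4(45) = 0.25, sin^4(45) = 0.25, sin^2(45)*cos^2(45) = 0.25
1/G12 - 2*nu12/E1 = 1/3 - 2*0.33/195 = 0.329949 GPa^-1
1/Ex = 0.25/195 + 0.25/5 + 0.329949*0.25 = 0.1337692 GPa^-1
Ex = 7.48 GPa

7.48 GPa


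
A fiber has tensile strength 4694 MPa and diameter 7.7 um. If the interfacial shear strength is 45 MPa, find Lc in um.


Lc = sigma_f * d / (2 * tau_i) = 4694 * 7.7 / (2 * 45) = 401.6 um

401.6 um


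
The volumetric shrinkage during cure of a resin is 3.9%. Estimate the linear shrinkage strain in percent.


Linear shrinkage ≈ vol_shrink/3 = 3.9/3 = 1.3%

1.3%


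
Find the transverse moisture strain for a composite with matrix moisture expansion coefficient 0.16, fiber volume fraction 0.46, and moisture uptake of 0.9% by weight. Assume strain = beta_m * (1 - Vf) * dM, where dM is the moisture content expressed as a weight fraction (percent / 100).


dM = 0.9/100 = 0.009
strain = beta_m * (1-Vf) * dM = 0.16 * 0.54 * 0.009 = 0.0007776

0.0007776


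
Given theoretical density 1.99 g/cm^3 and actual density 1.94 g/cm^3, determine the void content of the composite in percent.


Void% = (rho_theo - rho_actual)/rho_theo * 100 = (1.99 - 1.94)/1.99 * 100 = 2.51%

2.51%


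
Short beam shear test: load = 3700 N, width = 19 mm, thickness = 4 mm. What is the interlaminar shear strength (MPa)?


ILSS = 3F/(4bh) = 3*3700/(4*19*4) = 36.51 MPa

36.51 MPa


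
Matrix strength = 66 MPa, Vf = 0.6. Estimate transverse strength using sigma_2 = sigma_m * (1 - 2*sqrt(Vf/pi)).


factor = 1 - 2*sqrt(0.6/pi) = 0.126
sigma_2 = 66 * 0.126 = 8.31 MPa

8.31 MPa


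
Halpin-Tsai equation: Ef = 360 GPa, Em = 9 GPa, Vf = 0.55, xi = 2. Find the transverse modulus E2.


eta = (Ef/Em - 1)/(Ef/Em + xi) = (40.0 - 1)/(40.0 + 2) = 0.9286
E2 = Em*(1+xi*eta*Vf)/(1-eta*Vf) = 37.18 GPa

37.18 GPa


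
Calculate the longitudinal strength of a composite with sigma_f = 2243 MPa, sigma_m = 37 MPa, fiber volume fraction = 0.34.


sigma_1 = sigma_f*Vf + sigma_m*(1-Vf) = 2243*0.34 + 37*0.66 = 787.0 MPa

787.0 MPa


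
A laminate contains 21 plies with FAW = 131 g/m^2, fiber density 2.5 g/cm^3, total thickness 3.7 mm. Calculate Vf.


Vf = n * FAW / (rho_f * h * 1000) = 21 * 131 / (2.5 * 3.7 * 1000) = 0.2974

0.2974


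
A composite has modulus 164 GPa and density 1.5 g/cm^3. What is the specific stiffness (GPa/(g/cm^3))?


Specific stiffness = E/rho = 164/1.5 = 109.3 GPa/(g/cm^3)

109.3 GPa/(g/cm^3)


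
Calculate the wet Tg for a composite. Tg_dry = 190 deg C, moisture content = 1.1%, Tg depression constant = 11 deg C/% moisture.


Tg_wet = Tg_dry - k*moisture = 190 - 11*1.1 = 177.9 deg C

177.9 deg C


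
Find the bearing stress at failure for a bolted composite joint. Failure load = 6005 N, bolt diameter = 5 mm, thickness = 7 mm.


sigma_br = F/(d*h) = 6005/(5*7) = 171.6 MPa

171.6 MPa


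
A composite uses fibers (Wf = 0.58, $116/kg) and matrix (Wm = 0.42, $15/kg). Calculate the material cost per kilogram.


Cost = cost_f*Wf + cost_m*Wm = 116*0.58 + 15*0.42 = $73.58/kg

$73.58/kg


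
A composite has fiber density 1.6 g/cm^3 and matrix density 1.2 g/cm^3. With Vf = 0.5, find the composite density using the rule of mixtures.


rho_c = rho_f*Vf + rho_m*(1-Vf) = 1.6*0.5 + 1.2*0.5 = 1.4 g/cm^3

1.4 g/cm^3


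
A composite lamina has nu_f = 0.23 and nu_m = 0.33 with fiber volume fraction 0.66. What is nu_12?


nu_12 = nu_f*Vf + nu_m*(1-Vf) = 0.23*0.66 + 0.33*0.34 = 0.264

0.264


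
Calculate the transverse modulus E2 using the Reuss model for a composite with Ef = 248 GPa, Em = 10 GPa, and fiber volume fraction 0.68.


1/E2 = Vf/Ef + (1-Vf)/Em = 0.68/248 + 0.32/10
E2 = 28.78 GPa

28.78 GPa


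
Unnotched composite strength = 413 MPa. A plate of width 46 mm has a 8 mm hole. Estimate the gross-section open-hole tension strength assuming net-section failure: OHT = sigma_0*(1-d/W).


OHT = sigma_0*(1-d/W) = 413*(1-8/46) = 341.2 MPa

341.2 MPa


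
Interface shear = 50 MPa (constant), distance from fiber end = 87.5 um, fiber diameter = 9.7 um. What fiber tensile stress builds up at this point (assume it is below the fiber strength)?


Force balance: sigma_f * (pi*d^2/4) = tau * (pi*d) * x  ->  sigma_f = 4 * tau * x / d
sigma_f = 4 * 50 * 87.5 / 9.7 = 1804.1 MPa

1804.1 MPa


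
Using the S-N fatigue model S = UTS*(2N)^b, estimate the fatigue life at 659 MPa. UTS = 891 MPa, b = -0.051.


N = 0.5 * (S/UTS)^(1/b) = 0.5 * (659/891)^(1/-0.051) = 185.1170 cycles

185.1170 cycles


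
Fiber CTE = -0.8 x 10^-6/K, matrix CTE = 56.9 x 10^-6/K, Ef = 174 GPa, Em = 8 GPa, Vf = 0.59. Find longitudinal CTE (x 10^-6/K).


E1 = Ef*Vf + Em*(1-Vf) = 105.94
alpha_1 = (alpha_f*Ef*Vf + alpha_m*Em*(1-Vf))/E1 = 0.99 x 10^-6/K

0.99 x 10^-6/K


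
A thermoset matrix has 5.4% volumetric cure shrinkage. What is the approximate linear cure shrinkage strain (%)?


Linear shrinkage ≈ vol_shrink/3 = 5.4/3 = 1.8%

1.8%


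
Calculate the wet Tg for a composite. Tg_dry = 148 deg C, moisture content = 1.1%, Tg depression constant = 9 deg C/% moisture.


Tg_wet = Tg_dry - k*moisture = 148 - 9*1.1 = 138.1 deg C

138.1 deg C


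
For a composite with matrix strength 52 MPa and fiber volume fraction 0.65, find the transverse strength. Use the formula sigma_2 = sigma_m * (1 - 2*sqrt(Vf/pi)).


factor = 1 - 2*sqrt(0.65/pi) = 0.0903
sigma_2 = 52 * 0.0903 = 4.69 MPa

4.69 MPa


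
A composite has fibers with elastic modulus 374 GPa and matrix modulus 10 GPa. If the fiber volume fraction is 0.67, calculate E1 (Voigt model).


E1 = Ef*Vf + Em*(1-Vf) = 374*0.67 + 10*0.33 = 253.88 GPa

253.88 GPa


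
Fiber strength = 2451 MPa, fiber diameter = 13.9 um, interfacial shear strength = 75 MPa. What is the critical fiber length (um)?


Lc = sigma_f * d / (2 * tau_i) = 2451 * 13.9 / (2 * 75) = 227.1 um

227.1 um


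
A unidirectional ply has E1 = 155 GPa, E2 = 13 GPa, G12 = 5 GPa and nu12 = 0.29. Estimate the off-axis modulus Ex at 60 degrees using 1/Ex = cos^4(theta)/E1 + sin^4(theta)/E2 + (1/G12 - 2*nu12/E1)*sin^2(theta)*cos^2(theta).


cos^4(60) = 0.0625, sin^4(60) = 0.5625, sin^2(60)*cos^2(60) = 0.1875
1/G12 - 2*nu12/E1 = 1/5 - 2*0.29/155 = 0.196258 GPa^-1
1/Ex = 0.0625/155 + 0.5625/13 + 0.196258*0.1875 = 0.0804708 GPa^-1
Ex = 12.43 GPa

12.43 GPa


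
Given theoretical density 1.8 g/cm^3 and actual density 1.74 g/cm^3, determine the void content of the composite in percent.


Void% = (rho_theo - rho_actual)/rho_theo * 100 = (1.8 - 1.74)/1.8 * 100 = 3.33%

3.33%


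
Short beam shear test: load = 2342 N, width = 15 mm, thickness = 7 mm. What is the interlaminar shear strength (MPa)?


ILSS = 3F/(4bh) = 3*2342/(4*15*7) = 16.73 MPa

16.73 MPa


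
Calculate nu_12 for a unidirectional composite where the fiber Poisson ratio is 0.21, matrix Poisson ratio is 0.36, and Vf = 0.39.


nu_12 = nu_f*Vf + nu_m*(1-Vf) = 0.21*0.39 + 0.36*0.61 = 0.3015

0.3015


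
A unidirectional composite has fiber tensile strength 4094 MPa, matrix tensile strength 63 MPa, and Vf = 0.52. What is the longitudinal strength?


sigma_1 = sigma_f*Vf + sigma_m*(1-Vf) = 4094*0.52 + 63*0.48 = 2159.1 MPa

2159.1 MPa


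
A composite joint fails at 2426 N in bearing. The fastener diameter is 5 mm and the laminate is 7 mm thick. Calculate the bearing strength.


sigma_br = F/(d*h) = 2426/(5*7) = 69.3 MPa

69.3 MPa


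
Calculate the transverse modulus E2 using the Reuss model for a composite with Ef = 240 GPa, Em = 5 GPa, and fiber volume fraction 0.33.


1/E2 = Vf/Ef + (1-Vf)/Em = 0.33/240 + 0.67/5
E2 = 7.39 GPa

7.39 GPa


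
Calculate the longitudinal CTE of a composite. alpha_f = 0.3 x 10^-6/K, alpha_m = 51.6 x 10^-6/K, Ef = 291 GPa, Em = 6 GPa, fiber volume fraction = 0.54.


E1 = Ef*Vf + Em*(1-Vf) = 159.9
alpha_1 = (alpha_f*Ef*Vf + alpha_m*Em*(1-Vf))/E1 = 1.19 x 10^-6/K

1.19 x 10^-6/K


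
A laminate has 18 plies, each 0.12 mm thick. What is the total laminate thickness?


h = n * t_ply = 18 * 0.12 = 2.16 mm

2.16 mm


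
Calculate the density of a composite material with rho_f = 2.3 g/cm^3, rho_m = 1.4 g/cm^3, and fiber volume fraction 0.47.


rho_c = rho_f*Vf + rho_m*(1-Vf) = 2.3*0.47 + 1.4*0.53 = 1.823 g/cm^3

1.823 g/cm^3


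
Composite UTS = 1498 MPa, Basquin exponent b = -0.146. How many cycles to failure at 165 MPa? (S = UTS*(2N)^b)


N = 0.5 * (S/UTS)^(1/b) = 0.5 * (165/1498)^(1/-0.146) = 1.8231e+06 cycles

1.8231e+06 cycles


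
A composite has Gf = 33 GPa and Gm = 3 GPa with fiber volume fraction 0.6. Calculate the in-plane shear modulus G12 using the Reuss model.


1/G12 = Vf/Gf + (1-Vf)/Gm = 0.6/33 + 0.4/3
G12 = 6.6 GPa

6.6 GPa


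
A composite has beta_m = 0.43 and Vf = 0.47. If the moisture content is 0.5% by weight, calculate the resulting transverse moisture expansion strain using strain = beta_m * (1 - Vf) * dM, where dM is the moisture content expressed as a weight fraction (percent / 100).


dM = 0.5/100 = 0.005
strain = beta_m * (1-Vf) * dM = 0.43 * 0.53 * 0.005 = 0.0011395

0.0011395


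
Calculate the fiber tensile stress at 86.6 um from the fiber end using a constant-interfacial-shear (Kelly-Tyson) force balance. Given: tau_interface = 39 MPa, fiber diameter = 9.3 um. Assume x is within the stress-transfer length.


Force balance: sigma_f * (pi*d^2/4) = tau * (pi*d) * x  ->  sigma_f = 4 * tau * x / d
sigma_f = 4 * 39 * 86.6 / 9.3 = 1452.6 MPa

1452.6 MPa


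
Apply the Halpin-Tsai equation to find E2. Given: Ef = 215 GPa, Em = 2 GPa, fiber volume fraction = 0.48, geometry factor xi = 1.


eta = (Ef/Em - 1)/(Ef/Em + xi) = (107.5 - 1)/(107.5 + 1) = 0.9816
E2 = Em*(1+xi*eta*Vf)/(1-eta*Vf) = 5.56 GPa

5.56 GPa


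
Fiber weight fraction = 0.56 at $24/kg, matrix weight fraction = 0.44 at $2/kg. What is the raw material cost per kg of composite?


Cost = cost_f*Wf + cost_m*Wm = 24*0.56 + 2*0.44 = $14.32/kg

$14.32/kg


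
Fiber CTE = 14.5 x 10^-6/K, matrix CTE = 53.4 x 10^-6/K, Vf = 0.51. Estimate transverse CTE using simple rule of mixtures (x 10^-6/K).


alpha_2 = alpha_f*Vf + alpha_m*(1-Vf) = 14.5*0.51 + 53.4*0.49 = 33.6 x 10^-6/K

33.6 x 10^-6/K


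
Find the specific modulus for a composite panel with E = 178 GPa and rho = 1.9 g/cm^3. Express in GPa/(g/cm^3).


Specific stiffness = E/rho = 178/1.9 = 93.7 GPa/(g/cm^3)

93.7 GPa/(g/cm^3)


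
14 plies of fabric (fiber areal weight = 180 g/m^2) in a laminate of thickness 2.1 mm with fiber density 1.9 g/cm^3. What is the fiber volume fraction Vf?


Vf = n * FAW / (rho_f * h * 1000) = 14 * 180 / (1.9 * 2.1 * 1000) = 0.6316

0.6316


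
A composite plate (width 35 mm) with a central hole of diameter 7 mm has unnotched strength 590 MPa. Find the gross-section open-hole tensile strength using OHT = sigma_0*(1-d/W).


OHT = sigma_0*(1-d/W) = 590*(1-7/35) = 472.0 MPa

472.0 MPa


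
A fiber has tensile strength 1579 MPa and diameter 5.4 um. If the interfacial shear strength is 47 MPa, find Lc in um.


Lc = sigma_f * d / (2 * tau_i) = 1579 * 5.4 / (2 * 47) = 90.7 um

90.7 um


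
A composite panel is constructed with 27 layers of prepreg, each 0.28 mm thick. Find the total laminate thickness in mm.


h = n * t_ply = 27 * 0.28 = 7.56 mm

7.56 mm


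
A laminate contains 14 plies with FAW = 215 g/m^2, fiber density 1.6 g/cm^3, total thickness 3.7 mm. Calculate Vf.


Vf = n * FAW / (rho_f * h * 1000) = 14 * 215 / (1.6 * 3.7 * 1000) = 0.5084

0.5084


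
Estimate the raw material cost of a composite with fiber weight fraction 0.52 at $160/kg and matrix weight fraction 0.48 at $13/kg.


Cost = cost_f*Wf + cost_m*Wm = 160*0.52 + 13*0.48 = $89.44/kg

$89.44/kg


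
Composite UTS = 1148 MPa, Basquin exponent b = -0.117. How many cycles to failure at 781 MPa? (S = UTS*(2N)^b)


N = 0.5 * (S/UTS)^(1/b) = 0.5 * (781/1148)^(1/-0.117) = 13.4526 cycles

13.4526 cycles


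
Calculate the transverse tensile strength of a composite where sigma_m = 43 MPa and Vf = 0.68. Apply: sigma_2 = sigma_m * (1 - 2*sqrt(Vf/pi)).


factor = 1 - 2*sqrt(0.68/pi) = 0.0695
sigma_2 = 43 * 0.0695 = 2.99 MPa

2.99 MPa


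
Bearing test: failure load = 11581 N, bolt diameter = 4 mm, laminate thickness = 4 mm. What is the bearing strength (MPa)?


sigma_br = F/(d*h) = 11581/(4*4) = 723.8 MPa

723.8 MPa


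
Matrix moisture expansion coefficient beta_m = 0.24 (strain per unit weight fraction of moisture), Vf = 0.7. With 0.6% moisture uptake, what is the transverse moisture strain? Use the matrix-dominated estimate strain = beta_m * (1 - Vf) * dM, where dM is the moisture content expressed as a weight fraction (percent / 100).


dM = 0.6/100 = 0.006
strain = beta_m * (1-Vf) * dM = 0.24 * 0.3 * 0.006 = 0.000432

0.000432


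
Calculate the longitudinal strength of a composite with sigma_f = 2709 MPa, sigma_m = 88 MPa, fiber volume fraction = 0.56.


sigma_1 = sigma_f*Vf + sigma_m*(1-Vf) = 2709*0.56 + 88*0.44 = 1555.8 MPa

1555.8 MPa


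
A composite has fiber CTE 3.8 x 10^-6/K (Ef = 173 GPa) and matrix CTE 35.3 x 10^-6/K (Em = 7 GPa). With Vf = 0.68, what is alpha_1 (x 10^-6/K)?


E1 = Ef*Vf + Em*(1-Vf) = 119.88
alpha_1 = (alpha_f*Ef*Vf + alpha_m*Em*(1-Vf))/E1 = 4.39 x 10^-6/K

4.39 x 10^-6/K


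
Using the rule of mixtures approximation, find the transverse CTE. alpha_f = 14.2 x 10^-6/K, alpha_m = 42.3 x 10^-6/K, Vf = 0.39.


alpha_2 = alpha_f*Vf + alpha_m*(1-Vf) = 14.2*0.39 + 42.3*0.61 = 31.3 x 10^-6/K

31.3 x 10^-6/K


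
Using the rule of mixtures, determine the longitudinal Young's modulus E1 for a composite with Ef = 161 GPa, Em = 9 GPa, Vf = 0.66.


E1 = Ef*Vf + Em*(1-Vf) = 161*0.66 + 9*0.34 = 109.32 GPa

109.32 GPa


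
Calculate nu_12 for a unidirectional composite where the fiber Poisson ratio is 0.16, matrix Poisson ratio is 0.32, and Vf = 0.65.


nu_12 = nu_f*Vf + nu_m*(1-Vf) = 0.16*0.65 + 0.32*0.35 = 0.216

0.216


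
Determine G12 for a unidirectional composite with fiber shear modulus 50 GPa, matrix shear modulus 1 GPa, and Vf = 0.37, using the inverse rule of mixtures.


1/G12 = Vf/Gf + (1-Vf)/Gm = 0.37/50 + 0.63/1
G12 = 1.57 GPa

1.57 GPa


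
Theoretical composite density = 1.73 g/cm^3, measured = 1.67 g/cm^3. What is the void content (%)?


Void% = (rho_theo - rho_actual)/rho_theo * 100 = (1.73 - 1.67)/1.73 * 100 = 3.47%

3.47%


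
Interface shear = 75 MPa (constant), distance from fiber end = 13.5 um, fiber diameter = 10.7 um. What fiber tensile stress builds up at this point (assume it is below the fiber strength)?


Force balance: sigma_f * (pi*d^2/4) = tau * (pi*d) * x  ->  sigma_f = 4 * tau * x / d
sigma_f = 4 * 75 * 13.5 / 10.7 = 378.5 MPa

378.5 MPa


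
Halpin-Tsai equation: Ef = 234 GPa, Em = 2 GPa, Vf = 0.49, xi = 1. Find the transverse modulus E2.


eta = (Ef/Em - 1)/(Ef/Em + xi) = (117.0 - 1)/(117.0 + 1) = 0.9831
E2 = Em*(1+xi*eta*Vf)/(1-eta*Vf) = 5.72 GPa

5.72 GPa


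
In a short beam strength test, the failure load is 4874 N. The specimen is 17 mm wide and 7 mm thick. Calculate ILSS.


ILSS = 3F/(4bh) = 3*4874/(4*17*7) = 30.72 MPa

30.72 MPa


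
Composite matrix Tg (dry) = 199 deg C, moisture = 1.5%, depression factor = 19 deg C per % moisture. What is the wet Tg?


Tg_wet = Tg_dry - k*moisture = 199 - 19*1.5 = 170.5 deg C

170.5 deg C


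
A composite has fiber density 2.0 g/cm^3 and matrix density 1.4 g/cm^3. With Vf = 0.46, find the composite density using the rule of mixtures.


rho_c = rho_f*Vf + rho_m*(1-Vf) = 2.0*0.46 + 1.4*0.54 = 1.676 g/cm^3

1.676 g/cm^3


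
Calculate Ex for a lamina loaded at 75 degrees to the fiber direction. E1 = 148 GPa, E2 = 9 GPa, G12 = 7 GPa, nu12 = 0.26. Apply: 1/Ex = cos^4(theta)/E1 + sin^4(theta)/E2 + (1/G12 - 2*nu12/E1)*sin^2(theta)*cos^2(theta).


cos^4(75) = 0.004487, sin^4(75) = 0.870513, sin^2(75)*cos^2(75) = 0.0625
1/G12 - 2*nu12/E1 = 1/7 - 2*0.26/148 = 0.139344 GPa^-1
1/Ex = 0.004487/148 + 0.870513/9 + 0.139344*0.0625 = 0.1054629 GPa^-1
Ex = 9.48 GPa

9.48 GPa


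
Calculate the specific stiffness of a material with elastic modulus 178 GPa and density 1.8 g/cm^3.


Specific stiffness = E/rho = 178/1.8 = 98.9 GPa/(g/cm^3)

98.9 GPa/(g/cm^3)


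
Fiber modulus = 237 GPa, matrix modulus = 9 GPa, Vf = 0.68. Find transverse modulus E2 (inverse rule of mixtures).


1/E2 = Vf/Ef + (1-Vf)/Em = 0.68/237 + 0.32/9
E2 = 26.02 GPa

26.02 GPa


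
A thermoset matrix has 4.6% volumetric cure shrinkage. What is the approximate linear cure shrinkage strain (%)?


Linear shrinkage ≈ vol_shrink/3 = 4.6/3 = 1.533%

1.533%


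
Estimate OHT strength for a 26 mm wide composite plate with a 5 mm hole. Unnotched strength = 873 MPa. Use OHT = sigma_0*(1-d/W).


OHT = sigma_0*(1-d/W) = 873*(1-5/26) = 705.1 MPa

705.1 MPa


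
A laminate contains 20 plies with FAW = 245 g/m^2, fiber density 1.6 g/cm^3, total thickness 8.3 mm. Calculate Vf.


Vf = n * FAW / (rho_f * h * 1000) = 20 * 245 / (1.6 * 8.3 * 1000) = 0.369

0.369


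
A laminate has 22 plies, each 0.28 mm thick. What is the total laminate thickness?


h = n * t_ply = 22 * 0.28 = 6.16 mm

6.16 mm


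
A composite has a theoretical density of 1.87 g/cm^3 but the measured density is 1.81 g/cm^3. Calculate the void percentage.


Void% = (rho_theo - rho_actual)/rho_theo * 100 = (1.87 - 1.81)/1.87 * 100 = 3.21%

3.21%


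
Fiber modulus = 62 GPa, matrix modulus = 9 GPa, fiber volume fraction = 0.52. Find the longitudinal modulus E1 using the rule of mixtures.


E1 = Ef*Vf + Em*(1-Vf) = 62*0.52 + 9*0.48 = 36.56 GPa

36.56 GPa


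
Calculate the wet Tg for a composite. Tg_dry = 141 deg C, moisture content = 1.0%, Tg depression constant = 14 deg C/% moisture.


Tg_wet = Tg_dry - k*moisture = 141 - 14*1.0 = 127.0 deg C

127.0 deg C


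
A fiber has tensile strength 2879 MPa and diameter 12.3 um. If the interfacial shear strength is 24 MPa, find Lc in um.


Lc = sigma_f * d / (2 * tau_i) = 2879 * 12.3 / (2 * 24) = 737.7 um

737.7 um


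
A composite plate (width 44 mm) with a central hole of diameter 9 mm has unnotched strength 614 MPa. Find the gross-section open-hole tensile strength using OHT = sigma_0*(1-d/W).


OHT = sigma_0*(1-d/W) = 614*(1-9/44) = 488.4 MPa

488.4 MPa


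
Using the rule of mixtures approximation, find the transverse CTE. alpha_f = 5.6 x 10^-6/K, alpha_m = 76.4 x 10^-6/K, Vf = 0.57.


alpha_2 = alpha_f*Vf + alpha_m*(1-Vf) = 5.6*0.57 + 76.4*0.43 = 36.0 x 10^-6/K

36.0 x 10^-6/K


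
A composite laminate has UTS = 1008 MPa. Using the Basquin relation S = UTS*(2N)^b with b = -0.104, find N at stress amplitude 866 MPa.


N = 0.5 * (S/UTS)^(1/b) = 0.5 * (866/1008)^(1/-0.104) = 2.1529 cycles

2.1529 cycles


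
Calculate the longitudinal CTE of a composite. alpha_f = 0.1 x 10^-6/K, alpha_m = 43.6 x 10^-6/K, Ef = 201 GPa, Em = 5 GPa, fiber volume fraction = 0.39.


E1 = Ef*Vf + Em*(1-Vf) = 81.44
alpha_1 = (alpha_f*Ef*Vf + alpha_m*Em*(1-Vf))/E1 = 1.73 x 10^-6/K

1.73 x 10^-6/K


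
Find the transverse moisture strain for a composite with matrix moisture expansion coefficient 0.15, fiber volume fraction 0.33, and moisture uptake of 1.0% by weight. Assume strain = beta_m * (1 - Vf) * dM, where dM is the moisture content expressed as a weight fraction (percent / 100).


dM = 1.0/100 = 0.01
strain = beta_m * (1-Vf) * dM = 0.15 * 0.67 * 0.01 = 0.001005

0.001005


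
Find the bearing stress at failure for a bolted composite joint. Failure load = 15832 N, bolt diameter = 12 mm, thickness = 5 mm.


sigma_br = F/(d*h) = 15832/(12*5) = 263.9 MPa

263.9 MPa


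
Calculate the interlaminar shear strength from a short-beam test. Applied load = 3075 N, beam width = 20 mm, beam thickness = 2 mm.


ILSS = 3F/(4bh) = 3*3075/(4*20*2) = 57.66 MPa

57.66 MPa


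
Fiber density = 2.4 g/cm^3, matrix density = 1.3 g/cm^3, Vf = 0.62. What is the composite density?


rho_c = rho_f*Vf + rho_m*(1-Vf) = 2.4*0.62 + 1.3*0.38 = 1.982 g/cm^3

1.982 g/cm^3


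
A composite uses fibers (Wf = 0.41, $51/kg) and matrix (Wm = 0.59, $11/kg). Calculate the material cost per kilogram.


Cost = cost_f*Wf + cost_m*Wm = 51*0.41 + 11*0.59 = $27.4/kg

$27.4/kg


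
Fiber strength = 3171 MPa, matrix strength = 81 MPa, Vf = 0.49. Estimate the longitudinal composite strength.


sigma_1 = sigma_f*Vf + sigma_m*(1-Vf) = 3171*0.49 + 81*0.51 = 1595.1 MPa

1595.1 MPa


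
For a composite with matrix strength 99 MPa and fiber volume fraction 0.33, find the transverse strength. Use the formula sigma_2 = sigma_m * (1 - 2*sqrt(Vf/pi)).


factor = 1 - 2*sqrt(0.33/pi) = 0.3518
sigma_2 = 99 * 0.3518 = 34.83 MPa

34.83 MPa


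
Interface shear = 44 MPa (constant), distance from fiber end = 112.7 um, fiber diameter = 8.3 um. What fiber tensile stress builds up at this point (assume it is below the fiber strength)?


Force balance: sigma_f * (pi*d^2/4) = tau * (pi*d) * x  ->  sigma_f = 4 * tau * x / d
sigma_f = 4 * 44 * 112.7 / 8.3 = 2389.8 MPa

2389.8 MPa


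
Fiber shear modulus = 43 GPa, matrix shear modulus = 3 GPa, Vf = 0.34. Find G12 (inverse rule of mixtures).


1/G12 = Vf/Gf + (1-Vf)/Gm = 0.34/43 + 0.66/3
G12 = 4.39 GPa

4.39 GPa


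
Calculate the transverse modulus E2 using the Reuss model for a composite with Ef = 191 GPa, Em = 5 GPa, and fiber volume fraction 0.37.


1/E2 = Vf/Ef + (1-Vf)/Em = 0.37/191 + 0.63/5
E2 = 7.82 GPa

7.82 GPa


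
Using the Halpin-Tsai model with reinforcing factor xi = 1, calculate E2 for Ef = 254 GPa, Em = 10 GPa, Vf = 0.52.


eta = (Ef/Em - 1)/(Ef/Em + xi) = (25.4 - 1)/(25.4 + 1) = 0.9242
E2 = Em*(1+xi*eta*Vf)/(1-eta*Vf) = 28.51 GPa

28.51 GPa


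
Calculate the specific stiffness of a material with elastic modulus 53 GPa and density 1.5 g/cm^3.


Specific stiffness = E/rho = 53/1.5 = 35.3 GPa/(g/cm^3)

35.3 GPa/(g/cm^3)


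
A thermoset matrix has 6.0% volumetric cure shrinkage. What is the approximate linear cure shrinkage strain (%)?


Linear shrinkage ≈ vol_shrink/3 = 6.0/3 = 2.0%

2.0%


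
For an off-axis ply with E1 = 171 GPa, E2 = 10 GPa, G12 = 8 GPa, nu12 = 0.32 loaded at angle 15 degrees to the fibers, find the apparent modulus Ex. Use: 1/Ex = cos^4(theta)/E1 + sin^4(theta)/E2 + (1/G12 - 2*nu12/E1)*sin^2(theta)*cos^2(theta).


cos^4(15) = 0.870513, sin^4(15) = 0.004487, sin^2(15)*cos^2(15) = 0.0625
1/G12 - 2*nu12/E1 = 1/8 - 2*0.32/171 = 0.121257 GPa^-1
1/Ex = 0.870513/171 + 0.004487/10 + 0.121257*0.0625 = 0.013118 GPa^-1
Ex = 76.23 GPa

76.23 GPa


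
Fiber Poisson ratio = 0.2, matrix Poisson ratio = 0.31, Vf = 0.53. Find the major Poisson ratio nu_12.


nu_12 = nu_f*Vf + nu_m*(1-Vf) = 0.2*0.53 + 0.31*0.47 = 0.2517

0.2517


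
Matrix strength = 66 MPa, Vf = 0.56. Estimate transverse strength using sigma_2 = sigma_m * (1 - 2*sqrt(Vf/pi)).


factor = 1 - 2*sqrt(0.56/pi) = 0.1556
sigma_2 = 66 * 0.1556 = 10.27 MPa

10.27 MPa


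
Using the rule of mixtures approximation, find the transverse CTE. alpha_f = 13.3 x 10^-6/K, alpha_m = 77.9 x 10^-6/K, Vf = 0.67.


alpha_2 = alpha_f*Vf + alpha_m*(1-Vf) = 13.3*0.67 + 77.9*0.33 = 34.6 x 10^-6/K

34.6 x 10^-6/K


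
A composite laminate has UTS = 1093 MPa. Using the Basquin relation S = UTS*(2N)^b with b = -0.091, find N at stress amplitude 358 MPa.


N = 0.5 * (S/UTS)^(1/b) = 0.5 * (358/1093)^(1/-0.091) = 106108.8752 cycles

106108.8752 cycles


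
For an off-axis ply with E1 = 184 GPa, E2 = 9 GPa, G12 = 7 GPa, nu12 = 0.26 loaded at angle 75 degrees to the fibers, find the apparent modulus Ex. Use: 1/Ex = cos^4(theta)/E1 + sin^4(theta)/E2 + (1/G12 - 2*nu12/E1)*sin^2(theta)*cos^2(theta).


cos^4(75) = 0.004487, sin^4(75) = 0.870513, sin^2(75)*cos^2(75) = 0.0625
1/G12 - 2*nu12/E1 = 1/7 - 2*0.26/184 = 0.140031 GPa^-1
1/Ex = 0.004487/184 + 0.870513/9 + 0.140031*0.0625 = 0.1055 GPa^-1
Ex = 9.48 GPa

9.48 GPa


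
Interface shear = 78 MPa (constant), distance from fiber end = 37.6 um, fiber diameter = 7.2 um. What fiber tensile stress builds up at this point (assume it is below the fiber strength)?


Force balance: sigma_f * (pi*d^2/4) = tau * (pi*d) * x  ->  sigma_f = 4 * tau * x / d
sigma_f = 4 * 78 * 37.6 / 7.2 = 1629.3 MPa

1629.3 MPa


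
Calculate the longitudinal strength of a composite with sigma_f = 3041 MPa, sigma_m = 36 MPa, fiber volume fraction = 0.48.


sigma_1 = sigma_f*Vf + sigma_m*(1-Vf) = 3041*0.48 + 36*0.52 = 1478.4 MPa

1478.4 MPa


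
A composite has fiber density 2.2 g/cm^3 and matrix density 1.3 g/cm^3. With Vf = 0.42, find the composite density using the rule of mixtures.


rho_c = rho_f*Vf + rho_m*(1-Vf) = 2.2*0.42 + 1.3*0.58 = 1.678 g/cm^3

1.678 g/cm^3


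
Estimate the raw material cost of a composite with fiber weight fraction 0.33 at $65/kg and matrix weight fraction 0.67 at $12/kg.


Cost = cost_f*Wf + cost_m*Wm = 65*0.33 + 12*0.67 = $29.49/kg

$29.49/kg


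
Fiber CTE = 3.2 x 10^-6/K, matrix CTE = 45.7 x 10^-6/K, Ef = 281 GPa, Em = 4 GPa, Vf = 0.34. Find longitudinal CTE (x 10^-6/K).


E1 = Ef*Vf + Em*(1-Vf) = 98.18
alpha_1 = (alpha_f*Ef*Vf + alpha_m*Em*(1-Vf))/E1 = 4.34 x 10^-6/K

4.34 x 10^-6/K


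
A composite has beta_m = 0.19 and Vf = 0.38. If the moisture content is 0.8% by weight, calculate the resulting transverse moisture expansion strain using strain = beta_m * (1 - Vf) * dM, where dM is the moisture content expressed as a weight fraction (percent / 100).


dM = 0.8/100 = 0.008
strain = beta_m * (1-Vf) * dM = 0.19 * 0.62 * 0.008 = 0.0009424

0.0009424


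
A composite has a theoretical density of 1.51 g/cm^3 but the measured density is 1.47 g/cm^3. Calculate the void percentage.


Void% = (rho_theo - rho_actual)/rho_theo * 100 = (1.51 - 1.47)/1.51 * 100 = 2.65%

2.65%


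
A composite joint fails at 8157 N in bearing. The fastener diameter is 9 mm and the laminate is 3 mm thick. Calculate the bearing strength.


sigma_br = F/(d*h) = 8157/(9*3) = 302.1 MPa

302.1 MPa


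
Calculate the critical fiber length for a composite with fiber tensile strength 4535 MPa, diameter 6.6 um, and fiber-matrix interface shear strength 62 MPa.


Lc = sigma_f * d / (2 * tau_i) = 4535 * 6.6 / (2 * 62) = 241.4 um

241.4 um


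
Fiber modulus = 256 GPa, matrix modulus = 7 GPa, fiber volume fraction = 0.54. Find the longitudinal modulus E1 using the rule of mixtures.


E1 = Ef*Vf + Em*(1-Vf) = 256*0.54 + 7*0.46 = 141.46 GPa

141.46 GPa


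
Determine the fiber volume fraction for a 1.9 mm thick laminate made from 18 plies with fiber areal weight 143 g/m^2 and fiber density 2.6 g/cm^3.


Vf = n * FAW / (rho_f * h * 1000) = 18 * 143 / (2.6 * 1.9 * 1000) = 0.5211

0.5211


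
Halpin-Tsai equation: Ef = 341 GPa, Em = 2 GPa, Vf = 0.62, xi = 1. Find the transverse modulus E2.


eta = (Ef/Em - 1)/(Ef/Em + xi) = (170.5 - 1)/(170.5 + 1) = 0.9883
E2 = Em*(1+xi*eta*Vf)/(1-eta*Vf) = 8.33 GPa

8.33 GPa


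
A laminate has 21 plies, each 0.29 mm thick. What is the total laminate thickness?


h = n * t_ply = 21 * 0.29 = 6.09 mm

6.09 mm


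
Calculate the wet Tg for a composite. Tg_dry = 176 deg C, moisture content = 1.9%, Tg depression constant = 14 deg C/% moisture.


Tg_wet = Tg_dry - k*moisture = 176 - 14*1.9 = 149.4 deg C

149.4 deg C


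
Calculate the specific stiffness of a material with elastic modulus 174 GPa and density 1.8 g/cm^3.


Specific stiffness = E/rho = 174/1.8 = 96.7 GPa/(g/cm^3)

96.7 GPa/(g/cm^3)


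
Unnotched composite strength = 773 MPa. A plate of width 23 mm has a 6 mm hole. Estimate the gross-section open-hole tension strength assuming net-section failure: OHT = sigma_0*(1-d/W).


OHT = sigma_0*(1-d/W) = 773*(1-6/23) = 571.3 MPa

571.3 MPa


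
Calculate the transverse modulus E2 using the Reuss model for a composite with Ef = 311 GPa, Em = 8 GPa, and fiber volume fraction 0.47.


1/E2 = Vf/Ef + (1-Vf)/Em = 0.47/311 + 0.53/8
E2 = 14.76 GPa

14.76 GPa


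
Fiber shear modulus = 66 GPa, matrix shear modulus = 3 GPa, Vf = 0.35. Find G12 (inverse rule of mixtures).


1/G12 = Vf/Gf + (1-Vf)/Gm = 0.35/66 + 0.65/3
G12 = 4.51 GPa

4.51 GPa


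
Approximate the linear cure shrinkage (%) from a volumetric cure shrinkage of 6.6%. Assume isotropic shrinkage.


Linear shrinkage ≈ vol_shrink/3 = 6.6/3 = 2.2%

2.2%


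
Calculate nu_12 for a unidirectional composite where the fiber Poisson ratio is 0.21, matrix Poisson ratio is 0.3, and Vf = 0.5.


nu_12 = nu_f*Vf + nu_m*(1-Vf) = 0.21*0.5 + 0.3*0.5 = 0.255

0.255


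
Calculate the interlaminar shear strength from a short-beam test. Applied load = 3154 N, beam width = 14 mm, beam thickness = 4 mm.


ILSS = 3F/(4bh) = 3*3154/(4*14*4) = 42.24 MPa

42.24 MPa


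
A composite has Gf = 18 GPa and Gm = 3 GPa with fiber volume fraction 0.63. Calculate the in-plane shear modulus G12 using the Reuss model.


1/G12 = Vf/Gf + (1-Vf)/Gm = 0.63/18 + 0.37/3
G12 = 6.32 GPa

6.32 GPa


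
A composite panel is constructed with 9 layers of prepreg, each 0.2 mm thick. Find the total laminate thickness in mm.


h = n * t_ply = 9 * 0.2 = 1.8 mm

1.8 mm


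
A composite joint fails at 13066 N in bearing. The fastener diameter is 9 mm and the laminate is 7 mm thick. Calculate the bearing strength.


sigma_br = F/(d*h) = 13066/(9*7) = 207.4 MPa

207.4 MPa


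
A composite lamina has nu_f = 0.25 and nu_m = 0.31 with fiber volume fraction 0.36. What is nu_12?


nu_12 = nu_f*Vf + nu_m*(1-Vf) = 0.25*0.36 + 0.31*0.64 = 0.2884

0.2884


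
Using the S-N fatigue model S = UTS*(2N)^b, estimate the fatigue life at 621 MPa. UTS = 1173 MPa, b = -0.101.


N = 0.5 * (S/UTS)^(1/b) = 0.5 * (621/1173)^(1/-0.101) = 271.4482 cycles

271.4482 cycles


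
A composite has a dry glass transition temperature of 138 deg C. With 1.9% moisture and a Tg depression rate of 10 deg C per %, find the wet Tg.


Tg_wet = Tg_dry - k*moisture = 138 - 10*1.9 = 119.0 deg C

119.0 deg C


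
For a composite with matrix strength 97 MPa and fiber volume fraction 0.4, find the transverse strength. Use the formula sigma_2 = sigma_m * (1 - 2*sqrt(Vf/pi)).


factor = 1 - 2*sqrt(0.4/pi) = 0.2864
sigma_2 = 97 * 0.2864 = 27.78 MPa

27.78 MPa


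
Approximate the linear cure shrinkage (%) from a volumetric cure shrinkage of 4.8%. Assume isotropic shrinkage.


Linear shrinkage ≈ vol_shrink/3 = 4.8/3 = 1.6%

1.6%


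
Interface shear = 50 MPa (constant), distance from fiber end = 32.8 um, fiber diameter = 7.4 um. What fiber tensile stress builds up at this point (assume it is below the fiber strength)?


Force balance: sigma_f * (pi*d^2/4) = tau * (pi*d) * x  ->  sigma_f = 4 * tau * x / d
sigma_f = 4 * 50 * 32.8 / 7.4 = 886.5 MPa

886.5 MPa


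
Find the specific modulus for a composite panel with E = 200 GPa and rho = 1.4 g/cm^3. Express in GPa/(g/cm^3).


Specific stiffness = E/rho = 200/1.4 = 142.9 GPa/(g/cm^3)

142.9 GPa/(g/cm^3)


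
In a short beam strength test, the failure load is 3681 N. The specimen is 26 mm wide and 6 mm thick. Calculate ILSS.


ILSS = 3F/(4bh) = 3*3681/(4*26*6) = 17.7 MPa

17.7 MPa


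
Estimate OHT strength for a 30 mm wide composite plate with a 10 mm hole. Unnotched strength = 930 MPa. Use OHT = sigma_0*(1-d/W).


OHT = sigma_0*(1-d/W) = 930*(1-10/30) = 620.0 MPa

620.0 MPa


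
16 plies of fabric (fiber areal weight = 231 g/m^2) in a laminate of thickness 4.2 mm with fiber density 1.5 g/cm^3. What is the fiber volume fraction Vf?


Vf = n * FAW / (rho_f * h * 1000) = 16 * 231 / (1.5 * 4.2 * 1000) = 0.5867

0.5867


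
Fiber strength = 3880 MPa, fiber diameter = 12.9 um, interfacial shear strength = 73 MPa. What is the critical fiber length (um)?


Lc = sigma_f * d / (2 * tau_i) = 3880 * 12.9 / (2 * 73) = 342.8 um

342.8 um


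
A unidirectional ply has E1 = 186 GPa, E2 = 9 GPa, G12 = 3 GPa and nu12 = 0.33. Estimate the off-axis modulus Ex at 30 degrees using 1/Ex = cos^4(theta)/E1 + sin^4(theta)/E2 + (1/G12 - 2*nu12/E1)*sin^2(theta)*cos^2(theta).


cos^4(30) = 0.5625, sin^4(30) = 0.0625, sin^2(30)*cos^2(30) = 0.1875
1/G12 - 2*nu12/E1 = 1/3 - 2*0.33/186 = 0.329785 GPa^-1
1/Ex = 0.5625/186 + 0.0625/9 + 0.329785*0.1875 = 0.0718033 GPa^-1
Ex = 13.93 GPa

13.93 GPa


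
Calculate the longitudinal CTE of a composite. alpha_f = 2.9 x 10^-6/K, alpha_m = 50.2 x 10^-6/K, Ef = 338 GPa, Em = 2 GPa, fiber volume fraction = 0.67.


E1 = Ef*Vf + Em*(1-Vf) = 227.12
alpha_1 = (alpha_f*Ef*Vf + alpha_m*Em*(1-Vf))/E1 = 3.04 x 10^-6/K

3.04 x 10^-6/K


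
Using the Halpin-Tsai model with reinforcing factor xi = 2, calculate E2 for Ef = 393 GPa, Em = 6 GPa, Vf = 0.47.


eta = (Ef/Em - 1)/(Ef/Em + xi) = (65.5 - 1)/(65.5 + 2) = 0.9556
E2 = Em*(1+xi*eta*Vf)/(1-eta*Vf) = 20.67 GPa

20.67 GPa


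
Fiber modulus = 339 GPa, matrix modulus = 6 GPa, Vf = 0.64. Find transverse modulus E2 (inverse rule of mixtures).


1/E2 = Vf/Ef + (1-Vf)/Em = 0.64/339 + 0.36/6
E2 = 16.16 GPa

16.16 GPa


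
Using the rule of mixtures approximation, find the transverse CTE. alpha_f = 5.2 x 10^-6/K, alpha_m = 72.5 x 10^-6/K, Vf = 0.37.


alpha_2 = alpha_f*Vf + alpha_m*(1-Vf) = 5.2*0.37 + 72.5*0.63 = 47.6 x 10^-6/K

47.6 x 10^-6/K


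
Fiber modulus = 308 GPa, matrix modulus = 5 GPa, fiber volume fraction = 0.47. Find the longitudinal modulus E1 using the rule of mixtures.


E1 = Ef*Vf + Em*(1-Vf) = 308*0.47 + 5*0.53 = 147.41 GPa

147.41 GPa


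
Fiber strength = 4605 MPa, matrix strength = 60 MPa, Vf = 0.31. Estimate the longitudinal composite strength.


sigma_1 = sigma_f*Vf + sigma_m*(1-Vf) = 4605*0.31 + 60*0.69 = 1469.0 MPa

1469.0 MPa


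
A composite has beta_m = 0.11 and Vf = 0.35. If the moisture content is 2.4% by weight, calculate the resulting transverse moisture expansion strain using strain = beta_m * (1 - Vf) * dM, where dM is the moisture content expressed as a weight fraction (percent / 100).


dM = 2.4/100 = 0.024
strain = beta_m * (1-Vf) * dM = 0.11 * 0.65 * 0.024 = 0.001716

0.001716


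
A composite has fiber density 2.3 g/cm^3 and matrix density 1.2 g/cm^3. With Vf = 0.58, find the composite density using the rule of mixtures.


rho_c = rho_f*Vf + rho_m*(1-Vf) = 2.3*0.58 + 1.2*0.42 = 1.838 g/cm^3

1.838 g/cm^3


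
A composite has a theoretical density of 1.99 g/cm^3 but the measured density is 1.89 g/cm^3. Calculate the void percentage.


Void% = (rho_theo - rho_actual)/rho_theo * 100 = (1.99 - 1.89)/1.99 * 100 = 5.03%

5.03%


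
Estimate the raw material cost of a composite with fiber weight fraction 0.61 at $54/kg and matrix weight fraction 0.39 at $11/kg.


Cost = cost_f*Wf + cost_m*Wm = 54*0.61 + 11*0.39 = $37.23/kg

$37.23/kg
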